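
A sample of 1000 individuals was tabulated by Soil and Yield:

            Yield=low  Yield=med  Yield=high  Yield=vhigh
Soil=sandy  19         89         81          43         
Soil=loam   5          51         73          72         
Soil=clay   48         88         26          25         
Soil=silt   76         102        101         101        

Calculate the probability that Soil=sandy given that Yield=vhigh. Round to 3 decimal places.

Total with Yield=vhigh: 43 + 72 + 25 + 101 = 241.
P(Soil=sandy | Yield=vhigh) = 43/241 = 0.178.

0.178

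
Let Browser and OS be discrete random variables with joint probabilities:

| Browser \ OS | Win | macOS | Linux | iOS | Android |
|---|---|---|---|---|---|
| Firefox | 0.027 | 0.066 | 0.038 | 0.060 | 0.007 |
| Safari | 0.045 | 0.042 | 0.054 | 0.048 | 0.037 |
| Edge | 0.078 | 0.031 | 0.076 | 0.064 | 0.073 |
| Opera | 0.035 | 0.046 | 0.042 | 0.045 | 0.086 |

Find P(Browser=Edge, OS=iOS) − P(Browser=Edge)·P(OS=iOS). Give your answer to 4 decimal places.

P(Browser=Edge) = 0.078 + 0.031 + 0.076 + 0.064 + 0.073 = 0.322.
P(OS=iOS) = 0.060 + 0.048 + 0.064 + 0.045 = 0.217.
P(Browser=Edge, OS=iOS) − P(Browser=Edge)P(OS=iOS) = 0.064 − 0.322×0.217 = -0.0059.

-0.0059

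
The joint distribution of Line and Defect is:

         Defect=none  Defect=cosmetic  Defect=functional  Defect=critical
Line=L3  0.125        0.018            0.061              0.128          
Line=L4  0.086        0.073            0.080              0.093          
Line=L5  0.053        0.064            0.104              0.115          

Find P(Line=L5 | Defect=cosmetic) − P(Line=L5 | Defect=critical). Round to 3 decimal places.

P(Defect=cosmetic) = 0.018 + 0.073 + 0.064 = 0.155; P(Line=L5 | Defect=cosmetic) = 0.064/0.155 = 0.4129.
P(Defect=critical) = 0.128 + 0.093 + 0.115 = 0.336; P(Line=L5 | Defect=critical) = 0.115/0.336 = 0.3423.
Difference = 0.071.

0.071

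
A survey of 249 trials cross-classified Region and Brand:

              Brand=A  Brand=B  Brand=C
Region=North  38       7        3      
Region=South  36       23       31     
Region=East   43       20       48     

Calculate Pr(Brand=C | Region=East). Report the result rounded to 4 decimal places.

0.4324

Total with Region=East: 43 + 20 + 48 = 111.
P(Brand=C | Region=East) = 48/111 = 0.4324.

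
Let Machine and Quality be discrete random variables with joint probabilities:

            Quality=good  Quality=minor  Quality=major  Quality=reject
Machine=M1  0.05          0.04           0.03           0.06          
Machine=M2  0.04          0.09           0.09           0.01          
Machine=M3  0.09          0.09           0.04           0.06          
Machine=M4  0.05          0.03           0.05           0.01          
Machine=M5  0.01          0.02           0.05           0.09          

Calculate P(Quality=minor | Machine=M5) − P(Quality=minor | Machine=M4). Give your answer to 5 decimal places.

-0.09664

P(Machine=M5) = 0.01 + 0.02 + 0.05 + 0.09 = 0.17; P(Quality=minor | Machine=M5) = 0.02/0.17 = 0.117647.
P(Machine=M4) = 0.05 + 0.03 + 0.05 + 0.01 = 0.14; P(Quality=minor | Machine=M4) = 0.03/0.14 = 0.214286.
Difference = -0.09664.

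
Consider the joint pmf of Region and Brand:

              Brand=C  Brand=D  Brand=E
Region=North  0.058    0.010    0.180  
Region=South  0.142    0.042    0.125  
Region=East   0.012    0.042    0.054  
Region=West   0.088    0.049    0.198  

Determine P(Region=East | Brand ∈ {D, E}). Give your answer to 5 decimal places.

0.13714

P(Brand=D) = 0.010 + 0.042 + 0.042 + 0.049 = 0.143.
P(Brand=E) = 0.180 + 0.125 + 0.054 + 0.198 = 0.557.
P(Brand ∈ {D, E}) = 0.143 + 0.557 = 0.700; P(Region=East, Brand ∈ {D, E}) = 0.042 + 0.054 = 0.096.
P(Region=East | Brand ∈ {D, E}) = 0.096/0.700 = 0.13714.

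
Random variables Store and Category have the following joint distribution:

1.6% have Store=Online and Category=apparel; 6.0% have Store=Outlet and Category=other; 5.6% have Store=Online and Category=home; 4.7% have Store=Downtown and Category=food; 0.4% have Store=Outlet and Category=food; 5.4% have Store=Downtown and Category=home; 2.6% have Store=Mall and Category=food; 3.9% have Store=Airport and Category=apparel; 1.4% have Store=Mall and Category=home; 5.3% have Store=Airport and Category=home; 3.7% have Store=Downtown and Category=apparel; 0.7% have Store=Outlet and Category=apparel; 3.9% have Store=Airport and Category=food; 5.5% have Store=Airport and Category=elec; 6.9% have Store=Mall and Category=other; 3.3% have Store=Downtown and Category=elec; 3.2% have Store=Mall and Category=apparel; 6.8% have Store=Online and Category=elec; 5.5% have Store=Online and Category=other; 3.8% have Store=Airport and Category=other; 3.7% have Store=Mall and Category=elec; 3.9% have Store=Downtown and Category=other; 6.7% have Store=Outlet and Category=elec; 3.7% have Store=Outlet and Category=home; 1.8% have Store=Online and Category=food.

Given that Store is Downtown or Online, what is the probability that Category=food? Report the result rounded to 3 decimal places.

P(Store=Downtown) = 0.047 + 0.037 + 0.033 + 0.054 + 0.039 = 0.210.
P(Store=Online) = 0.018 + 0.016 + 0.068 + 0.056 + 0.055 = 0.213.
P(Store ∈ {Downtown, Online}) = 0.210 + 0.213 = 0.423; P(Category=food, Store ∈ {Downtown, Online}) = 0.047 + 0.018 = 0.065.
P(Category=food | Store ∈ {Downtown, Online}) = 0.065/0.423 = 0.154.

0.154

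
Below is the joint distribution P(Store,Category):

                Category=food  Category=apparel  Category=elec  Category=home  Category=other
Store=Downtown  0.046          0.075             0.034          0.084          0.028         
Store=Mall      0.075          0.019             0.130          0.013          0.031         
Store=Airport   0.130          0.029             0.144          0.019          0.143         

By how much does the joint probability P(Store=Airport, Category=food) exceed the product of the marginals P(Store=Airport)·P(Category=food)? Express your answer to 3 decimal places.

P(Store=Airport) = 0.130 + 0.029 + 0.144 + 0.019 + 0.143 = 0.465.
P(Category=food) = 0.046 + 0.075 + 0.130 = 0.251.
P(Store=Airport, Category=food) − P(Store=Airport)P(Category=food) = 0.130 − 0.465×0.251 = 0.013.

0.013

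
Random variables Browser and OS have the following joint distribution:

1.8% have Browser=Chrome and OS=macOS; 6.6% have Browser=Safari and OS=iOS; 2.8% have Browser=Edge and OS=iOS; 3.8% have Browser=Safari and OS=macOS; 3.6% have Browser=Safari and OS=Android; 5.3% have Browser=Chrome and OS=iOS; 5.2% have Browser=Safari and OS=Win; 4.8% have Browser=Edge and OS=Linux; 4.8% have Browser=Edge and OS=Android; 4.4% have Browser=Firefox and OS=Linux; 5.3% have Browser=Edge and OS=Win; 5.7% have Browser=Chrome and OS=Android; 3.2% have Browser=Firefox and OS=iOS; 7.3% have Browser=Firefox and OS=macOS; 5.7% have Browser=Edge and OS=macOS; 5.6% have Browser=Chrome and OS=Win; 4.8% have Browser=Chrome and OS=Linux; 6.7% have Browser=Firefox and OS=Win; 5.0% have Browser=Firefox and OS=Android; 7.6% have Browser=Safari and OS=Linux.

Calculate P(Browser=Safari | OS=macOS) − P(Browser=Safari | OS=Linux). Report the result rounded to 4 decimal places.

P(OS=macOS) = 0.018 + 0.073 + 0.038 + 0.057 = 0.186; P(Browser=Safari | OS=macOS) = 0.038/0.186 = 0.20430.
P(OS=Linux) = 0.048 + 0.044 + 0.076 + 0.048 = 0.216; P(Browser=Safari | OS=Linux) = 0.076/0.216 = 0.35185.
Difference = -0.1476.

-0.1476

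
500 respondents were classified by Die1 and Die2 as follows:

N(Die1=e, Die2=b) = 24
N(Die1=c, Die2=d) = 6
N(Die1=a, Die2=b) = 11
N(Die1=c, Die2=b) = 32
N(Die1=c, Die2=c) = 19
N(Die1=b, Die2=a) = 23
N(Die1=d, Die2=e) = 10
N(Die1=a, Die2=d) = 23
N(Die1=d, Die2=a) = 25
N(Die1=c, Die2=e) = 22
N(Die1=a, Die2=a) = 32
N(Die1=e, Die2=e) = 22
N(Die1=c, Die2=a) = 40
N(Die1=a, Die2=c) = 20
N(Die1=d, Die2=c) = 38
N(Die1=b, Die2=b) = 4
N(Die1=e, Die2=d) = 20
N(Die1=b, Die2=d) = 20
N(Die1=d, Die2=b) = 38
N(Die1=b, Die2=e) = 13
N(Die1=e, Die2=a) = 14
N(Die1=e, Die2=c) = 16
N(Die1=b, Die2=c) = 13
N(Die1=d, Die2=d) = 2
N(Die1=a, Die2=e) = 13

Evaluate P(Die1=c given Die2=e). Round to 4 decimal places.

0.2750

Total with Die2=e: 13 + 13 + 22 + 10 + 22 = 80.
P(Die1=c | Die2=e) = 22/80 = 0.2750.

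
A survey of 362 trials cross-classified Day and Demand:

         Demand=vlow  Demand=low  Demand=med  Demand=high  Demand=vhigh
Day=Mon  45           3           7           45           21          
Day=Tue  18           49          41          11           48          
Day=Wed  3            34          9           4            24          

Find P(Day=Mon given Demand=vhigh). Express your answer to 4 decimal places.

Total with Demand=vhigh: 21 + 48 + 24 = 93.
P(Day=Mon | Demand=vhigh) = 21/93 = 0.2258.

0.2258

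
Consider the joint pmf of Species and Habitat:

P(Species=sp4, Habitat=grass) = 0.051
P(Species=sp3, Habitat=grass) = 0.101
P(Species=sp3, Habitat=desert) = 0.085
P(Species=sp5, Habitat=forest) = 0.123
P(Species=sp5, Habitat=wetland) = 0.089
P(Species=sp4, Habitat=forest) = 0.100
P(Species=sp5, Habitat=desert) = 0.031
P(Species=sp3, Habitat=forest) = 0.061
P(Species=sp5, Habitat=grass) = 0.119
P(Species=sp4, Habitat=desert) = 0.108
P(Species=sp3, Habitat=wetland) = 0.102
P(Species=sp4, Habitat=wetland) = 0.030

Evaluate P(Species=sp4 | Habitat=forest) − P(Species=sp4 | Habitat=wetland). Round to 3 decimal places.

0.216

P(Habitat=forest) = 0.061 + 0.100 + 0.123 = 0.284; P(Species=sp4 | Habitat=forest) = 0.100/0.284 = 0.3521.
P(Habitat=wetland) = 0.102 + 0.030 + 0.089 = 0.221; P(Species=sp4 | Habitat=wetland) = 0.030/0.221 = 0.1357.
Difference = 0.216.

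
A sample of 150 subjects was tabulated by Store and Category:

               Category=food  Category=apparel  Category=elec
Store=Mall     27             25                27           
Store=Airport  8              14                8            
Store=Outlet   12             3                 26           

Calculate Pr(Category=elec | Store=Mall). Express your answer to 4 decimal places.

0.3418

Total with Store=Mall: 27 + 25 + 27 = 79.
P(Category=elec | Store=Mall) = 27/79 = 0.3418.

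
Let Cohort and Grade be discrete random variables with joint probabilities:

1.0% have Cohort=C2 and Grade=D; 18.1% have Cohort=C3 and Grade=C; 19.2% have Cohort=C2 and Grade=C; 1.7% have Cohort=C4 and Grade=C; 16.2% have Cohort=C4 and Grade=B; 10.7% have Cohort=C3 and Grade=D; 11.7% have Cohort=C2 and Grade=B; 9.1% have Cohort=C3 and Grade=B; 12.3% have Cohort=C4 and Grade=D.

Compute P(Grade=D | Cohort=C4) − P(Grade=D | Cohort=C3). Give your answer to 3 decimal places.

0.125

P(Cohort=C4) = 0.162 + 0.017 + 0.123 = 0.302; P(Grade=D | Cohort=C4) = 0.123/0.302 = 0.4073.
P(Cohort=C3) = 0.091 + 0.181 + 0.107 = 0.379; P(Grade=D | Cohort=C3) = 0.107/0.379 = 0.2823.
Difference = 0.125.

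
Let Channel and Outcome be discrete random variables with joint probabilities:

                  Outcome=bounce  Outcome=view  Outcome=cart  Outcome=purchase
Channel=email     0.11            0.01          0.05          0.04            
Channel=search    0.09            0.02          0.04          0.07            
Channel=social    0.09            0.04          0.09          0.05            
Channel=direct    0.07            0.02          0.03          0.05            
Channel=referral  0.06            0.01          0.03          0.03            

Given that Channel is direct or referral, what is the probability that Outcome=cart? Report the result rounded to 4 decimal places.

P(Channel=direct) = 0.07 + 0.02 + 0.03 + 0.05 = 0.17.
P(Channel=referral) = 0.06 + 0.01 + 0.03 + 0.03 = 0.13.
P(Channel ∈ {direct, referral}) = 0.17 + 0.13 = 0.30; P(Outcome=cart, Channel ∈ {direct, referral}) = 0.03 + 0.03 = 0.06.
P(Outcome=cart | Channel ∈ {direct, referral}) = 0.06/0.30 = 0.2000.

0.2000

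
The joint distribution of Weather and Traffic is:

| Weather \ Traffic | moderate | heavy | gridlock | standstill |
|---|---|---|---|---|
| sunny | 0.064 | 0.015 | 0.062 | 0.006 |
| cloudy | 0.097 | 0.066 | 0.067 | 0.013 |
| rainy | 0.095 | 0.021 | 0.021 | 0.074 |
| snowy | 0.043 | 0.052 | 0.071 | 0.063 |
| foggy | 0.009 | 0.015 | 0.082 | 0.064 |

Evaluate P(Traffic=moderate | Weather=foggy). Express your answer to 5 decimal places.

P(Weather=foggy) = 0.009 + 0.015 + 0.082 + 0.064 = 0.170.
P(Traffic=moderate | Weather=foggy) = 0.009/0.170 = 0.05294.

0.05294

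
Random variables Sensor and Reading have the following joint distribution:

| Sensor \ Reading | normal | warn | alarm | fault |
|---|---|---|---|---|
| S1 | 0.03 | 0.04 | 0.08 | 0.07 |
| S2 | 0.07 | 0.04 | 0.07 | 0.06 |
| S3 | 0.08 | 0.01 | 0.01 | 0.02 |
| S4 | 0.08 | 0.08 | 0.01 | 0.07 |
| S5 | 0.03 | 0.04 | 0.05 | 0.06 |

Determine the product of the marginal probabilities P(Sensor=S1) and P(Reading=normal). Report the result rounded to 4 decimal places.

P(Sensor=S1) = 0.03 + 0.04 + 0.08 + 0.07 = 0.22.
P(Reading=normal) = 0.03 + 0.07 + 0.08 + 0.08 + 0.03 = 0.29.
Product: 0.22 × 0.29 = 0.0638.

0.0638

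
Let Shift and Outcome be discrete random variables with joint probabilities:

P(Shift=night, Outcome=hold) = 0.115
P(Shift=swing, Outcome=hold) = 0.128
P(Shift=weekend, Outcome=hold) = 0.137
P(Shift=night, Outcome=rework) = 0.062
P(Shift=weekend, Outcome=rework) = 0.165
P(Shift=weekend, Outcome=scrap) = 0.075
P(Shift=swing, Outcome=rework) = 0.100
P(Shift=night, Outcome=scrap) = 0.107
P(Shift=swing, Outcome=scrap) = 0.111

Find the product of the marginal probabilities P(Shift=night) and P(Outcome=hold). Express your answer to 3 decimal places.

P(Shift=night) = 0.062 + 0.107 + 0.115 = 0.284.
P(Outcome=hold) = 0.128 + 0.115 + 0.137 = 0.380.
Product: 0.284 × 0.380 = 0.108.

0.108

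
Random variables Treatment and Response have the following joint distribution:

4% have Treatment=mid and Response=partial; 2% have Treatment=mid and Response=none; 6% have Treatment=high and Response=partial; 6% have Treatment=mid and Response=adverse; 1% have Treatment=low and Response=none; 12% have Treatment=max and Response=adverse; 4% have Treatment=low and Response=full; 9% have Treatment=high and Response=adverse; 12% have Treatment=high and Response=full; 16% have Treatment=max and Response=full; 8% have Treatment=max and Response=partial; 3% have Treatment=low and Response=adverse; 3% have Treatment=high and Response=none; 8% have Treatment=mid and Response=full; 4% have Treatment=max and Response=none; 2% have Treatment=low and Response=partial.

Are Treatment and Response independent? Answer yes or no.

yes

Every cell satisfies P(Treatment,Response) = P(Treatment)·P(Response). For instance P(Treatment=low) = 0.10, P(Response=none) = 0.10, and 0.10×0.10 = 0.01 matches the joint entry. So Treatment and Response are independent.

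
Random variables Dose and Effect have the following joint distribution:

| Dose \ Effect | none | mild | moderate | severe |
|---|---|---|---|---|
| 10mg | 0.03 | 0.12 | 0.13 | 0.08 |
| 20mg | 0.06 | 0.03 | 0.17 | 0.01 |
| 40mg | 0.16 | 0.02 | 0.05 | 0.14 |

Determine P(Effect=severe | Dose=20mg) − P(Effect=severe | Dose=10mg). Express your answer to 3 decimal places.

-0.185

P(Dose=20mg) = 0.06 + 0.03 + 0.17 + 0.01 = 0.27; P(Effect=severe | Dose=20mg) = 0.01/0.27 = 0.0370.
P(Dose=10mg) = 0.03 + 0.12 + 0.13 + 0.08 = 0.36; P(Effect=severe | Dose=10mg) = 0.08/0.36 = 0.2222.
Difference = -0.185.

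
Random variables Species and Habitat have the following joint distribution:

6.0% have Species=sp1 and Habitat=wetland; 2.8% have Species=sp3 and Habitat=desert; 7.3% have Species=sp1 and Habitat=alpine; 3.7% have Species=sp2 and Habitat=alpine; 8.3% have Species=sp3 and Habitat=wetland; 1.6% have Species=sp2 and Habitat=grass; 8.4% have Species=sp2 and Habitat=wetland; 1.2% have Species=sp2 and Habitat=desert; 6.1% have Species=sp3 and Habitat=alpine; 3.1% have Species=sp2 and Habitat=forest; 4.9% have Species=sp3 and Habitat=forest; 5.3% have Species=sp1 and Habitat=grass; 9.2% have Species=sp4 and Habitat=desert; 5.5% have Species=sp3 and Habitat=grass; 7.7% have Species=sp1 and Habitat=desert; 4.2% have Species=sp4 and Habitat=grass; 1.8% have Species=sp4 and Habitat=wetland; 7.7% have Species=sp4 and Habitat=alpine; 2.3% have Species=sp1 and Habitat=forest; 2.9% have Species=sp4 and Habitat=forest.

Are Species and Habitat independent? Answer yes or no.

no

P(Species=sp4) = 0.258 and P(Habitat=wetland) = 0.245, so their product is 0.06321, but P(Species=sp4, Habitat=wetland) = 0.018. Since these differ, Species and Habitat are not independent.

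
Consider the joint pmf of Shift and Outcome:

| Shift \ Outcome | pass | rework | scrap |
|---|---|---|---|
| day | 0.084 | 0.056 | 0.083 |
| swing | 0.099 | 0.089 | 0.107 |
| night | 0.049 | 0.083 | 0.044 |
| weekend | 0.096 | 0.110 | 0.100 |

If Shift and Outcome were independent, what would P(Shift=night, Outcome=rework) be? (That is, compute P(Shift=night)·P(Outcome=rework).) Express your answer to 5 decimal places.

0.05949

P(Shift=night) = 0.049 + 0.083 + 0.044 = 0.176.
P(Outcome=rework) = 0.056 + 0.089 + 0.083 + 0.110 = 0.338.
Product: 0.176 × 0.338 = 0.05949.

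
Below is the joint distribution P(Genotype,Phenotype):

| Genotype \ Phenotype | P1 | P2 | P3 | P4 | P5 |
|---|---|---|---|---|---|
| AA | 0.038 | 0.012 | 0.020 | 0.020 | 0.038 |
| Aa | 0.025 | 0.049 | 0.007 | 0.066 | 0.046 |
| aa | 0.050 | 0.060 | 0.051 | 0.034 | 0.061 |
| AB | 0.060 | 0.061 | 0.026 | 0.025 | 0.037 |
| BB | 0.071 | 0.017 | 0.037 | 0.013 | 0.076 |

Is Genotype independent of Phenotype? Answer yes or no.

no

P(Genotype=Aa) = 0.193 and P(Phenotype=P4) = 0.158, so their product is 0.03049, but P(Genotype=Aa, Phenotype=P4) = 0.066. Since these differ, Genotype and Phenotype are not independent.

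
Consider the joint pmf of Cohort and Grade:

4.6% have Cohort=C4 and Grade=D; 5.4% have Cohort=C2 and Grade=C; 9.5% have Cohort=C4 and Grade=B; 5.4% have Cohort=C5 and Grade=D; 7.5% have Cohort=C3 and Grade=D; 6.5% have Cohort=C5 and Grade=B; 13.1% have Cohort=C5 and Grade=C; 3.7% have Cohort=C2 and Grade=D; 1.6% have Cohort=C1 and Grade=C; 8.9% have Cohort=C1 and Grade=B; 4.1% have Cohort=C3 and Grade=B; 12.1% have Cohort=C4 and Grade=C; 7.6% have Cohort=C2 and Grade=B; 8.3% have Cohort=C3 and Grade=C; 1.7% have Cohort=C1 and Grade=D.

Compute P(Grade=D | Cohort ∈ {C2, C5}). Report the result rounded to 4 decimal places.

P(Cohort=C2) = 0.076 + 0.054 + 0.037 = 0.167.
P(Cohort=C5) = 0.065 + 0.131 + 0.054 = 0.250.
P(Cohort ∈ {C2, C5}) = 0.167 + 0.250 = 0.417; P(Grade=D, Cohort ∈ {C2, C5}) = 0.037 + 0.054 = 0.091.
P(Grade=D | Cohort ∈ {C2, C5}) = 0.091/0.417 = 0.2182.

0.2182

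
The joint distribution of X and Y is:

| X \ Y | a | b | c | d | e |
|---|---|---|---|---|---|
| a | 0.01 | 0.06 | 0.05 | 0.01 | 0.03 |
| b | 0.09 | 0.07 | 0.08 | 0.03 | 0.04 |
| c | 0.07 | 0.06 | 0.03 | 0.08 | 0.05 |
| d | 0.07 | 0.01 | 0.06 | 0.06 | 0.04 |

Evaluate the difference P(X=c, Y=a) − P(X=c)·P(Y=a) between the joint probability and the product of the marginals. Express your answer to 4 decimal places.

P(X=c) = 0.07 + 0.06 + 0.03 + 0.08 + 0.05 = 0.29.
P(Y=a) = 0.01 + 0.09 + 0.07 + 0.07 = 0.24.
P(X=c, Y=a) − P(X=c)P(Y=a) = 0.07 − 0.29×0.24 = 0.0004.

0.0004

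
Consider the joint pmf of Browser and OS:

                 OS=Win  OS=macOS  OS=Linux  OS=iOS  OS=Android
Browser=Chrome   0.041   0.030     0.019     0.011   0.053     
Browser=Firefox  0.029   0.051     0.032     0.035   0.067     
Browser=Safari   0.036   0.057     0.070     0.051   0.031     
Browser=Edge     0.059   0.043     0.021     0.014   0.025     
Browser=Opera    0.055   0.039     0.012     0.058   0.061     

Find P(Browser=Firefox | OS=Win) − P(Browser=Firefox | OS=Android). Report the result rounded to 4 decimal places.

P(OS=Win) = 0.041 + 0.029 + 0.036 + 0.059 + 0.055 = 0.220; P(Browser=Firefox | OS=Win) = 0.029/0.220 = 0.13182.
P(OS=Android) = 0.053 + 0.067 + 0.031 + 0.025 + 0.061 = 0.237; P(Browser=Firefox | OS=Android) = 0.067/0.237 = 0.28270.
Difference = -0.1509.

-0.1509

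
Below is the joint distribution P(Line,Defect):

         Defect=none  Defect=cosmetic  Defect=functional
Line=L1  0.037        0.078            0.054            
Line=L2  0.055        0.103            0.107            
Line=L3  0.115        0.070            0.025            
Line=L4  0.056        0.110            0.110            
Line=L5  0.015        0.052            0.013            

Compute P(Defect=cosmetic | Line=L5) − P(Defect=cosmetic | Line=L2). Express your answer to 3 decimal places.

0.261

P(Line=L5) = 0.015 + 0.052 + 0.013 = 0.080; P(Defect=cosmetic | Line=L5) = 0.052/0.080 = 0.6500.
P(Line=L2) = 0.055 + 0.103 + 0.107 = 0.265; P(Defect=cosmetic | Line=L2) = 0.103/0.265 = 0.3887.
Difference = 0.261.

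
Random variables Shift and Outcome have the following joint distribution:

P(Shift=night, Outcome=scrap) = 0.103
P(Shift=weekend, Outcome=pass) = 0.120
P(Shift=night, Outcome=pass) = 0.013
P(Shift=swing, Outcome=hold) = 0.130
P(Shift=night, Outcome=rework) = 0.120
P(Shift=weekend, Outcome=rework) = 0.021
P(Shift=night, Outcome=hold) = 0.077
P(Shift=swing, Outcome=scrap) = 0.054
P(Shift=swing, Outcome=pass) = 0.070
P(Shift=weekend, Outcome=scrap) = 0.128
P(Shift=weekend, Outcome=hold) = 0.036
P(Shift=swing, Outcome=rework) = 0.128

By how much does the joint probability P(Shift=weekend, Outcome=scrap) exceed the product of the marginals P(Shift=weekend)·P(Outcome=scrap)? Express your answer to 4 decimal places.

P(Shift=weekend) = 0.120 + 0.021 + 0.128 + 0.036 = 0.305.
P(Outcome=scrap) = 0.054 + 0.103 + 0.128 = 0.285.
P(Shift=weekend, Outcome=scrap) − P(Shift=weekend)P(Outcome=scrap) = 0.128 − 0.305×0.285 = 0.0411.

0.0411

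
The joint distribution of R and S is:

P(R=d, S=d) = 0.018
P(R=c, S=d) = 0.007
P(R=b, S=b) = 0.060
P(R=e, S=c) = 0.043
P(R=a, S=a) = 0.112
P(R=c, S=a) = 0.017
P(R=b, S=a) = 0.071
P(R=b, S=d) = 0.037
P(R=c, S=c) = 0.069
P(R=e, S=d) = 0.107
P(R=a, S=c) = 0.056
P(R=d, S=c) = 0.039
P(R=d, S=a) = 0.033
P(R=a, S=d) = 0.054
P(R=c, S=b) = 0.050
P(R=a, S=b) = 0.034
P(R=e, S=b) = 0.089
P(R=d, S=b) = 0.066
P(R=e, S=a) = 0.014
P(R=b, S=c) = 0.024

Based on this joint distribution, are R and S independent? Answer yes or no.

P(R=e) = 0.253 and P(S=d) = 0.223, so their product is 0.05642, but P(R=e, S=d) = 0.107. Since these differ, R and S are not independent.

no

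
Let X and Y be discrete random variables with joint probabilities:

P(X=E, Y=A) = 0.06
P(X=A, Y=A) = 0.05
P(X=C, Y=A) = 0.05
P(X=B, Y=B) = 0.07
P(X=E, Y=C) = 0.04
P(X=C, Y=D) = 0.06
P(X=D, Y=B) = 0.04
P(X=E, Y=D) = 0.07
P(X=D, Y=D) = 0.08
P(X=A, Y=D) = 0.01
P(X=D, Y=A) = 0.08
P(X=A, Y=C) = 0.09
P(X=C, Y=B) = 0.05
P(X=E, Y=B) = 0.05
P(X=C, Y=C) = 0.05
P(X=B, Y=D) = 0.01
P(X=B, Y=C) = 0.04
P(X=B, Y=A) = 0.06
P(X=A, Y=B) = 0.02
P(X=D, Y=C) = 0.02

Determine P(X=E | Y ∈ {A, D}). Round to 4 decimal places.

0.2453

P(Y=A) = 0.05 + 0.06 + 0.05 + 0.08 + 0.06 = 0.30.
P(Y=D) = 0.01 + 0.01 + 0.06 + 0.08 + 0.07 = 0.23.
P(Y ∈ {A, D}) = 0.30 + 0.23 = 0.53; P(X=E, Y ∈ {A, D}) = 0.06 + 0.07 = 0.13.
P(X=E | Y ∈ {A, D}) = 0.13/0.53 = 0.2453.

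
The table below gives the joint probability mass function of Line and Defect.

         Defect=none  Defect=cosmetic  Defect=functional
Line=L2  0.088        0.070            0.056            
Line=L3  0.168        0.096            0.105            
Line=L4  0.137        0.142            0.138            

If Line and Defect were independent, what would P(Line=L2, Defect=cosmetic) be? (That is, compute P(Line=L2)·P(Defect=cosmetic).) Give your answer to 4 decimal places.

0.0659

P(Line=L2) = 0.088 + 0.070 + 0.056 = 0.214.
P(Defect=cosmetic) = 0.070 + 0.096 + 0.142 = 0.308.
Product: 0.214 × 0.308 = 0.0659.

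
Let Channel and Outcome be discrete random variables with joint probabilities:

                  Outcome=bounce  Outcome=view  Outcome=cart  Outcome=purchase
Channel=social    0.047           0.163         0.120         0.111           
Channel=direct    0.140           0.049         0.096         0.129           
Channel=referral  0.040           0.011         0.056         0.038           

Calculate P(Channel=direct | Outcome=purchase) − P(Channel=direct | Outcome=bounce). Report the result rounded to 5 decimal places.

-0.15271

P(Outcome=purchase) = 0.111 + 0.129 + 0.038 = 0.278; P(Channel=direct | Outcome=purchase) = 0.129/0.278 = 0.464029.
P(Outcome=bounce) = 0.047 + 0.140 + 0.040 = 0.227; P(Channel=direct | Outcome=bounce) = 0.140/0.227 = 0.616740.
Difference = -0.15271.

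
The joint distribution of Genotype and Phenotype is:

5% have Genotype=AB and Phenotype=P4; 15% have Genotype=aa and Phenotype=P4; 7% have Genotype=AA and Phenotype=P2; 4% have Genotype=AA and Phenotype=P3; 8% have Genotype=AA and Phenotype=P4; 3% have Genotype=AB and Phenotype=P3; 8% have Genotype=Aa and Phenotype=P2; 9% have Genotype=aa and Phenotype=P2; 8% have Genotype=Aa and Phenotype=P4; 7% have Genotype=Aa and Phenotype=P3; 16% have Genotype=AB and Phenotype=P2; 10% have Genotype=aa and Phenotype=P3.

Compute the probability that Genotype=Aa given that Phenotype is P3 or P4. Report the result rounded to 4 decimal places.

0.2500

P(Phenotype=P3) = 0.04 + 0.07 + 0.10 + 0.03 = 0.24.
P(Phenotype=P4) = 0.08 + 0.08 + 0.15 + 0.05 = 0.36.
P(Phenotype ∈ {P3, P4}) = 0.24 + 0.36 = 0.60; P(Genotype=Aa, Phenotype ∈ {P3, P4}) = 0.07 + 0.08 = 0.15.
P(Genotype=Aa | Phenotype ∈ {P3, P4}) = 0.15/0.60 = 0.2500.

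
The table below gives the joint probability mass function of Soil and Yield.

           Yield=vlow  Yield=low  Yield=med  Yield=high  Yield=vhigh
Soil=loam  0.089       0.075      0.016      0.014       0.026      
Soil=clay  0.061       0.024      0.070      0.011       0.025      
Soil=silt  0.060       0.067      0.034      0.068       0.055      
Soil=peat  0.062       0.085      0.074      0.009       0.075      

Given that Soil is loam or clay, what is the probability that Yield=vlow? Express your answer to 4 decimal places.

P(Soil=loam) = 0.089 + 0.075 + 0.016 + 0.014 + 0.026 = 0.220.
P(Soil=clay) = 0.061 + 0.024 + 0.070 + 0.011 + 0.025 = 0.191.
P(Soil ∈ {loam, clay}) = 0.220 + 0.191 = 0.411; P(Yield=vlow, Soil ∈ {loam, clay}) = 0.089 + 0.061 = 0.150.
P(Yield=vlow | Soil ∈ {loam, clay}) = 0.150/0.411 = 0.3650.

0.3650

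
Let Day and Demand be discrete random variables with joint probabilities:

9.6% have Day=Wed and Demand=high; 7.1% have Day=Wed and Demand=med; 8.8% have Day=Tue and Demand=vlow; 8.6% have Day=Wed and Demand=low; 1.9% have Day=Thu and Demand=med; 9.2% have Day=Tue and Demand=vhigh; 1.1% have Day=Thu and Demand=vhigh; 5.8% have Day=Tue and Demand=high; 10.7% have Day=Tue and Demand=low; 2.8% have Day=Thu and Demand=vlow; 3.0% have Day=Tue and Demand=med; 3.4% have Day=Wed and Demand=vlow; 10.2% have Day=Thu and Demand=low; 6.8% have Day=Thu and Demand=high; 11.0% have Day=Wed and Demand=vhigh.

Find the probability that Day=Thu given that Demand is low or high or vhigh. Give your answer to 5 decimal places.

0.24795

P(Demand=low) = 0.107 + 0.086 + 0.102 = 0.295.
P(Demand=high) = 0.058 + 0.096 + 0.068 = 0.222.
P(Demand=vhigh) = 0.092 + 0.110 + 0.011 = 0.213.
P(Demand ∈ {low, high, vhigh}) = 0.295 + 0.222 + 0.213 = 0.730; P(Day=Thu, Demand ∈ {low, high, vhigh}) = 0.102 + 0.068 + 0.011 = 0.181.
P(Day=Thu | Demand ∈ {low, high, vhigh}) = 0.181/0.730 = 0.24795.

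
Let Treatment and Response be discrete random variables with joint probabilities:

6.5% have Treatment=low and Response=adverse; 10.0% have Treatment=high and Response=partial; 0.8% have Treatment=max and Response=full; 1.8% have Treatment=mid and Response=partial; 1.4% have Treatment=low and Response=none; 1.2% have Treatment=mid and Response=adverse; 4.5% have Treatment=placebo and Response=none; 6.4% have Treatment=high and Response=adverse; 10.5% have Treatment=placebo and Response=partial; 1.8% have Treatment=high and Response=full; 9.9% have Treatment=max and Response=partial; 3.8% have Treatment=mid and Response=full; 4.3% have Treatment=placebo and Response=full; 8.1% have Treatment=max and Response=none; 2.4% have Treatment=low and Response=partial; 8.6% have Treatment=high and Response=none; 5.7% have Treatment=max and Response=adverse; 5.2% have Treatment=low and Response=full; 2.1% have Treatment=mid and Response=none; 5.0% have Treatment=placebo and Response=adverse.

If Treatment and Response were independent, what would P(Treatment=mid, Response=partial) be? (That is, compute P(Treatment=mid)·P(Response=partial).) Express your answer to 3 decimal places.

P(Treatment=mid) = 0.021 + 0.018 + 0.038 + 0.012 = 0.089.
P(Response=partial) = 0.105 + 0.024 + 0.018 + 0.100 + 0.099 = 0.346.
Product: 0.089 × 0.346 = 0.031.

0.031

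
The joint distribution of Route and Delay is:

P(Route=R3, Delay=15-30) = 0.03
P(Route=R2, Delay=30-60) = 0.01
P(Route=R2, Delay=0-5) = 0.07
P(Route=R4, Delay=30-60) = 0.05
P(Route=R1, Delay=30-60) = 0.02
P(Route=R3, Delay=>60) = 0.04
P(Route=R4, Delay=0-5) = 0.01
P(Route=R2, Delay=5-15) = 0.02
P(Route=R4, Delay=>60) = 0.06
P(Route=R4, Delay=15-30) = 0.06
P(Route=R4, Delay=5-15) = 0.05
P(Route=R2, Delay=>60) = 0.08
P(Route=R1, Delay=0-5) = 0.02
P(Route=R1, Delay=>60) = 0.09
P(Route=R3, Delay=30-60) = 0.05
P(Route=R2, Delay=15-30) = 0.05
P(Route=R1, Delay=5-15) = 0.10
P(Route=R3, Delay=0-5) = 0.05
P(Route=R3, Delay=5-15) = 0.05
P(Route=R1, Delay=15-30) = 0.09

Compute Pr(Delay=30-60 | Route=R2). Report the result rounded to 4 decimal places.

0.0435

P(Route=R2) = 0.07 + 0.02 + 0.05 + 0.01 + 0.08 = 0.23.
P(Delay=30-60 | Route=R2) = 0.01/0.23 = 0.0435.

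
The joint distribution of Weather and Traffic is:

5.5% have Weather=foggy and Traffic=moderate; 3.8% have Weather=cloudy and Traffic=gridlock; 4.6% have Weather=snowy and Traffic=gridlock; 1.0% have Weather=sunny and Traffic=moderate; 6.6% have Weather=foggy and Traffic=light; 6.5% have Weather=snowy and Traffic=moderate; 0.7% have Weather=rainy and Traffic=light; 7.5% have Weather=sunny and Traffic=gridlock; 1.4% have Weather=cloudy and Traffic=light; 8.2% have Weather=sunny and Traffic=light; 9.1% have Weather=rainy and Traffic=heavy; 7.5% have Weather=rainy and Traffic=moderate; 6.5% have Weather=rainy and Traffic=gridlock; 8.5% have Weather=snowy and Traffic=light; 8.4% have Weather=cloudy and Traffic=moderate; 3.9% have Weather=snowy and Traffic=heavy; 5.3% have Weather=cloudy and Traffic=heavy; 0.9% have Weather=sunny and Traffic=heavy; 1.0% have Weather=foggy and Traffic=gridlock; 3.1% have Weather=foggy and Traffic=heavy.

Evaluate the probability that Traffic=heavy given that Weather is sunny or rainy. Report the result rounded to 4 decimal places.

0.2415

P(Weather=sunny) = 0.082 + 0.010 + 0.009 + 0.075 = 0.176.
P(Weather=rainy) = 0.007 + 0.075 + 0.091 + 0.065 = 0.238.
P(Weather ∈ {sunny, rainy}) = 0.176 + 0.238 = 0.414; P(Traffic=heavy, Weather ∈ {sunny, rainy}) = 0.009 + 0.091 = 0.100.
P(Traffic=heavy | Weather ∈ {sunny, rainy}) = 0.100/0.414 = 0.2415.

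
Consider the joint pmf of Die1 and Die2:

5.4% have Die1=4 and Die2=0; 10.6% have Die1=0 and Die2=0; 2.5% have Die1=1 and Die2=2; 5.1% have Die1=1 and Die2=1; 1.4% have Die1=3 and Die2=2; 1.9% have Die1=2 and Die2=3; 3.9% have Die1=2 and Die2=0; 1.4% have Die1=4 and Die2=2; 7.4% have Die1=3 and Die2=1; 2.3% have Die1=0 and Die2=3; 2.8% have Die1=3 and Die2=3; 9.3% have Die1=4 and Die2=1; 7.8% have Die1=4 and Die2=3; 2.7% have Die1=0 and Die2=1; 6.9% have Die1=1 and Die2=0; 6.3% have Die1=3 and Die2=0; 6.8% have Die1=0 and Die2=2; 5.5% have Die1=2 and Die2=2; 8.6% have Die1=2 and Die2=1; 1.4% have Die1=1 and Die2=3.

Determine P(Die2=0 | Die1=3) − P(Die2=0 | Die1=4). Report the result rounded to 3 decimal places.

0.126

P(Die1=3) = 0.063 + 0.074 + 0.014 + 0.028 = 0.179; P(Die2=0 | Die1=3) = 0.063/0.179 = 0.3520.
P(Die1=4) = 0.054 + 0.093 + 0.014 + 0.078 = 0.239; P(Die2=0 | Die1=4) = 0.054/0.239 = 0.2259.
Difference = 0.126.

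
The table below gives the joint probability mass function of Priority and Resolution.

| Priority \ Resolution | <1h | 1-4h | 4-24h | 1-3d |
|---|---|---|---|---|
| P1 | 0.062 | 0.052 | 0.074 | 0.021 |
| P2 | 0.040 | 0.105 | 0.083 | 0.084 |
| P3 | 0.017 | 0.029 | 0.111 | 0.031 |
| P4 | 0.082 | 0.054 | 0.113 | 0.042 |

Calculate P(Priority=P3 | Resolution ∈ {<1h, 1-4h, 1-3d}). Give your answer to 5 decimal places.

0.12439

P(Resolution=<1h) = 0.062 + 0.040 + 0.017 + 0.082 = 0.201.
P(Resolution=1-4h) = 0.052 + 0.105 + 0.029 + 0.054 = 0.240.
P(Resolution=1-3d) = 0.021 + 0.084 + 0.031 + 0.042 = 0.178.
P(Resolution ∈ {<1h, 1-4h, 1-3d}) = 0.201 + 0.240 + 0.178 = 0.619; P(Priority=P3, Resolution ∈ {<1h, 1-4h, 1-3d}) = 0.017 + 0.029 + 0.031 = 0.077.
P(Priority=P3 | Resolution ∈ {<1h, 1-4h, 1-3d}) = 0.077/0.619 = 0.12439.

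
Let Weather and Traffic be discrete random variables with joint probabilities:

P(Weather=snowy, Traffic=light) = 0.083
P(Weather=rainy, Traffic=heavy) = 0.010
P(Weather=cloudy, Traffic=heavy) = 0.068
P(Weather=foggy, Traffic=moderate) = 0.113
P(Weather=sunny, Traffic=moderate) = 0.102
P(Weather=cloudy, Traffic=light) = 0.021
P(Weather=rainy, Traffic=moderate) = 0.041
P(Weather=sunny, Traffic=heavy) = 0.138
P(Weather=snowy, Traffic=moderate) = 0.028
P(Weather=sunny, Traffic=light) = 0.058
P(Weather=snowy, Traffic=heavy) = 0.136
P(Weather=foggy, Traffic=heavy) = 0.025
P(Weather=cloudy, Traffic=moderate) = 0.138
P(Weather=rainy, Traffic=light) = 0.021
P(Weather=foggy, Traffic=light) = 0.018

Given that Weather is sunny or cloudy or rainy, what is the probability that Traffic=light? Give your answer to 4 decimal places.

0.1675

P(Weather=sunny) = 0.058 + 0.102 + 0.138 = 0.298.
P(Weather=cloudy) = 0.021 + 0.138 + 0.068 = 0.227.
P(Weather=rainy) = 0.021 + 0.041 + 0.010 = 0.072.
P(Weather ∈ {sunny, cloudy, rainy}) = 0.298 + 0.227 + 0.072 = 0.597; P(Traffic=light, Weather ∈ {sunny, cloudy, rainy}) = 0.058 + 0.021 + 0.021 = 0.100.
P(Traffic=light | Weather ∈ {sunny, cloudy, rainy}) = 0.100/0.597 = 0.1675.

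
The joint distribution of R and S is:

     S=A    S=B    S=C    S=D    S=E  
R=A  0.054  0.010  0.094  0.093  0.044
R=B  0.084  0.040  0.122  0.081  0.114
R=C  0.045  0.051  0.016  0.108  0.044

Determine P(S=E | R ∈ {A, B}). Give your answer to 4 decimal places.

0.2147

P(R=A) = 0.054 + 0.010 + 0.094 + 0.093 + 0.044 = 0.295.
P(R=B) = 0.084 + 0.040 + 0.122 + 0.081 + 0.114 = 0.441.
P(R ∈ {A, B}) = 0.295 + 0.441 = 0.736; P(S=E, R ∈ {A, B}) = 0.044 + 0.114 = 0.158.
P(S=E | R ∈ {A, B}) = 0.158/0.736 = 0.2147.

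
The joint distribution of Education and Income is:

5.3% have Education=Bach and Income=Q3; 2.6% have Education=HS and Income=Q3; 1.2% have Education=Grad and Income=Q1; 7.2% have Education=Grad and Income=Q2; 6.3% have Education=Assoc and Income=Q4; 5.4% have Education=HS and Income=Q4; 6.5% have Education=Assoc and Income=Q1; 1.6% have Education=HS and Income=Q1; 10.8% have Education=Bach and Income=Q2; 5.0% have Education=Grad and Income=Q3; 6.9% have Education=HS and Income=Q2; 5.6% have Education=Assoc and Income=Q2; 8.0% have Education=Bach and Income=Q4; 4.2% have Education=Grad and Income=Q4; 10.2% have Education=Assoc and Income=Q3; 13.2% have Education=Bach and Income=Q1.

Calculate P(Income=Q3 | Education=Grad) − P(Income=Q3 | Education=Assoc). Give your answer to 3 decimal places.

-0.073

P(Education=Grad) = 0.012 + 0.072 + 0.050 + 0.042 = 0.176; P(Income=Q3 | Education=Grad) = 0.050/0.176 = 0.2841.
P(Education=Assoc) = 0.065 + 0.056 + 0.102 + 0.063 = 0.286; P(Income=Q3 | Education=Assoc) = 0.102/0.286 = 0.3566.
Difference = -0.073.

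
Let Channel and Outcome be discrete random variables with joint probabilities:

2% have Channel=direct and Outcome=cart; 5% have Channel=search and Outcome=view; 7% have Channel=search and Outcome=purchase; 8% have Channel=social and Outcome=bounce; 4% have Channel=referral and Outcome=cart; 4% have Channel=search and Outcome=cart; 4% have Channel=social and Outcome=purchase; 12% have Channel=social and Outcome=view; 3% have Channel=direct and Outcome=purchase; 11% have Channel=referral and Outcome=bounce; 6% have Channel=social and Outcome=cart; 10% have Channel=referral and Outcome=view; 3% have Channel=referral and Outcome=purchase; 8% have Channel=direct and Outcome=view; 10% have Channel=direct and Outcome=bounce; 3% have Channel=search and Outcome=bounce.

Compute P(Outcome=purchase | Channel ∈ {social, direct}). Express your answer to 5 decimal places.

0.13208

P(Channel=social) = 0.08 + 0.12 + 0.06 + 0.04 = 0.30.
P(Channel=direct) = 0.10 + 0.08 + 0.02 + 0.03 = 0.23.
P(Channel ∈ {social, direct}) = 0.30 + 0.23 = 0.53; P(Outcome=purchase, Channel ∈ {social, direct}) = 0.04 + 0.03 = 0.07.
P(Outcome=purchase | Channel ∈ {social, direct}) = 0.07/0.53 = 0.13208.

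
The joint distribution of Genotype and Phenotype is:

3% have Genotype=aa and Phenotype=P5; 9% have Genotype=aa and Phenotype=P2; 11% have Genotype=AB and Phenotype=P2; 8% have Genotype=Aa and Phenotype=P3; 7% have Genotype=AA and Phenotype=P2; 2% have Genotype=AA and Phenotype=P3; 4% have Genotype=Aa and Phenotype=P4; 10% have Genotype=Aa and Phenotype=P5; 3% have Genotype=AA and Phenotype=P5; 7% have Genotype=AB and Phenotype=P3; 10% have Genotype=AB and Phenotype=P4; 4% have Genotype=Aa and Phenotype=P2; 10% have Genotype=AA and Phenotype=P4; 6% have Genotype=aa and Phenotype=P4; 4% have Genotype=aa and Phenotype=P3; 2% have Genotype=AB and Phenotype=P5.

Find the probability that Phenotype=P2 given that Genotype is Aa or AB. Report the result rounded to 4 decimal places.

0.2679

P(Genotype=Aa) = 0.04 + 0.08 + 0.04 + 0.10 = 0.26.
P(Genotype=AB) = 0.11 + 0.07 + 0.10 + 0.02 = 0.30.
P(Genotype ∈ {Aa, AB}) = 0.26 + 0.30 = 0.56; P(Phenotype=P2, Genotype ∈ {Aa, AB}) = 0.04 + 0.11 = 0.15.
P(Phenotype=P2 | Genotype ∈ {Aa, AB}) = 0.15/0.56 = 0.2679.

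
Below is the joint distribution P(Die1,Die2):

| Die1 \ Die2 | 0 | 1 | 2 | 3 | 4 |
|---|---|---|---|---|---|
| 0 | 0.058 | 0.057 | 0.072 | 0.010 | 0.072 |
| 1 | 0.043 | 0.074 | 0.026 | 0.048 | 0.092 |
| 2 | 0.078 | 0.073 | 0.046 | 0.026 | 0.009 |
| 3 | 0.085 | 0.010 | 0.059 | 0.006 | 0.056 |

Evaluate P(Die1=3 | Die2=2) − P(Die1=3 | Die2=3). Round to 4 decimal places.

P(Die2=2) = 0.072 + 0.026 + 0.046 + 0.059 = 0.203; P(Die1=3 | Die2=2) = 0.059/0.203 = 0.29064.
P(Die2=3) = 0.010 + 0.048 + 0.026 + 0.006 = 0.090; P(Die1=3 | Die2=3) = 0.006/0.090 = 0.06667.
Difference = 0.2240.

0.2240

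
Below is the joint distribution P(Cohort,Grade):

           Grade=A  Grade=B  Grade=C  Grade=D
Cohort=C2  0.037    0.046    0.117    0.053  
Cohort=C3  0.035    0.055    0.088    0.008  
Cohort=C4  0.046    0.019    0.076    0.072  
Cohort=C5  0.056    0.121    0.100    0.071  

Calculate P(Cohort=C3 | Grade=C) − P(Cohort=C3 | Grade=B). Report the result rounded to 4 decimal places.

P(Grade=C) = 0.117 + 0.088 + 0.076 + 0.100 = 0.381; P(Cohort=C3 | Grade=C) = 0.088/0.381 = 0.23097.
P(Grade=B) = 0.046 + 0.055 + 0.019 + 0.121 = 0.241; P(Cohort=C3 | Grade=B) = 0.055/0.241 = 0.22822.
Difference = 0.0028.

0.0028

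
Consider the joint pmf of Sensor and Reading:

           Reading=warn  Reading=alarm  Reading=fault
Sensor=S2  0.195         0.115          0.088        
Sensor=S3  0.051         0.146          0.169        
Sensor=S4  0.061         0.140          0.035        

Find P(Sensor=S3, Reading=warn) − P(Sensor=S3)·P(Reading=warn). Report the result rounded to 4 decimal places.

P(Sensor=S3) = 0.051 + 0.146 + 0.169 = 0.366.
P(Reading=warn) = 0.195 + 0.051 + 0.061 = 0.307.
P(Sensor=S3, Reading=warn) − P(Sensor=S3)P(Reading=warn) = 0.051 − 0.366×0.307 = -0.0614.

-0.0614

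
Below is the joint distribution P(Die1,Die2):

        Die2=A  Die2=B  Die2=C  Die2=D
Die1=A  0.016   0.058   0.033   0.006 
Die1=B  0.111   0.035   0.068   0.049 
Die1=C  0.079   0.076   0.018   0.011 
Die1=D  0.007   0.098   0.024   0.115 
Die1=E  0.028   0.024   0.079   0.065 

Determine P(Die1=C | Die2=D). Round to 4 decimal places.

0.0447

P(Die2=D) = 0.006 + 0.049 + 0.011 + 0.115 + 0.065 = 0.246.
P(Die1=C | Die2=D) = 0.011/0.246 = 0.0447.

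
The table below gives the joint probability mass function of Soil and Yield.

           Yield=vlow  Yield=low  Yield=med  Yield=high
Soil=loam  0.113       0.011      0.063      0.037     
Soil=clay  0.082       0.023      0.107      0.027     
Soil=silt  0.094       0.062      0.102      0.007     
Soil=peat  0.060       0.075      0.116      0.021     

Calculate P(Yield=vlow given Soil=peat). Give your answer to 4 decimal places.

0.2206

P(Soil=peat) = 0.060 + 0.075 + 0.116 + 0.021 = 0.272.
P(Yield=vlow | Soil=peat) = 0.060/0.272 = 0.2206.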